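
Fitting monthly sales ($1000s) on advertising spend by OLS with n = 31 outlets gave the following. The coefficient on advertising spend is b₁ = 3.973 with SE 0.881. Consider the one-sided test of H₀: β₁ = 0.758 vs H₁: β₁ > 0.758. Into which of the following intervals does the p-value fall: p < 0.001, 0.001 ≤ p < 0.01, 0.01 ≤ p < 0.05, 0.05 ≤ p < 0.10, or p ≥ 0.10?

p < 0.001

t = (3.973 − 0.758) / 0.881 = 3.649.
df = n − 2 = 31 − 2 = 29.
One-sided p = P(T_{29} > t) ≈ 0.0005.
So p < 0.001.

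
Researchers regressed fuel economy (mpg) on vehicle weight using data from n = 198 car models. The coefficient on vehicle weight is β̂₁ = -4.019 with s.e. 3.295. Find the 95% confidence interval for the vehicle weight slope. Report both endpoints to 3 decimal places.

df = n − 2 = 198 − 2 = 196.
t* = t_{0.025, 196} = 1.972141.
Margin = t* × SE = 1.972141 × 3.295 = 6.49821.
CI: -4.019 ± 6.49821 → (-10.517, 2.479).
With 95% confidence, each one-unit increase in vehicle weight is associated with a change of between -10.517 and 2.479 mpg in fuel economy.

(-10.517, 2.479)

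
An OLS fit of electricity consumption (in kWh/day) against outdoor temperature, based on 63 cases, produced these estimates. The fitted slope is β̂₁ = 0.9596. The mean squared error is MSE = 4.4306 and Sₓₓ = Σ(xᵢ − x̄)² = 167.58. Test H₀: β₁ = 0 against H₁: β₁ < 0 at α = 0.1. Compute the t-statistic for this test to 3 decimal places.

SE(β̂₁) = √(MSE/Sₓₓ) = √(4.4306/167.58) = 0.1626.
t = 0.9596 / 0.1626 = 5.902.
df = n − 2 = 61.
One-sided p ≈ 1.0000, which is ≥ 0.1, so fail to reject H₀.
The data do not give significant evidence that the true slope on outdoor temperature is negative.

t = 5.902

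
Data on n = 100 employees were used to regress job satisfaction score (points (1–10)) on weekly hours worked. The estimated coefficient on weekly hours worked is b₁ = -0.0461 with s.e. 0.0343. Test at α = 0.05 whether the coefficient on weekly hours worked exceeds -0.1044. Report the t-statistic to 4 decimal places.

H₀: β₁ = -0.1044 vs H₁: β₁ > -0.1044.
t = (b₁ − β₁⁰)/SE = (-0.0461 − (-0.1044)) / 0.0343 = 1.6997.
df = n − 2 = 100 − 2 = 98.
One-sided p ≈ 0.0462, which is < 0.05, so reject H₀.
There is evidence that the true slope on weekly hours worked exceeds -0.1044 points (1–10) per unit.

t = 1.6997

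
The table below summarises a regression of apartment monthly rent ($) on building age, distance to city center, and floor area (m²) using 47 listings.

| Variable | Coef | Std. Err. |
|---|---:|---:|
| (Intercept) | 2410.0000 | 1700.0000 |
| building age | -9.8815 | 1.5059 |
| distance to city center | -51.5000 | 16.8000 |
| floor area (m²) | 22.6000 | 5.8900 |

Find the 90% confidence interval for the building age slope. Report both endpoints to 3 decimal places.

(-12.413, -7.350)

Read off: b = -9.8815, SE = 1.5059 for building age.
df = n − k − 1 = 47 − 3 − 1 = 43.
t* = t_{0.05, 43} = 1.681071.
Margin = t* × SE = 1.681071 × 1.5059 = 2.53152.
CI: -9.8815 ± 2.53152 → (-12.413, -7.350).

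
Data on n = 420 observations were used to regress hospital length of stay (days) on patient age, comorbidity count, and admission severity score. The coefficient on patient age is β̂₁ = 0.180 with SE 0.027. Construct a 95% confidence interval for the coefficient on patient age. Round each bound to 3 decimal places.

df = n − k − 1 = 420 − 3 − 1 = 416.
t* = t_{0.025, 416} = 1.965683.
Margin = t* × SE = 1.965683 × 0.027 = 0.05307.
CI: 0.180 ± 0.05307 → (0.127, 0.233).
With 95% confidence, each one-unit increase in patient age is associated with a change of between 0.127 and 0.233 days in hospital length of stay, holding the other predictors fixed.

(0.127, 0.233)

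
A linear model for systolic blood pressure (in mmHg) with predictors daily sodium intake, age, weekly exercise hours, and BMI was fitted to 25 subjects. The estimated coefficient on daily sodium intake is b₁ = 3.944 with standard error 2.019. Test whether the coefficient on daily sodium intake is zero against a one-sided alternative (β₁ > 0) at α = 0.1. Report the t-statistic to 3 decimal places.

t = 1.953

H₀: β₁ = 0 vs H₁: β₁ > 0.
t = (b₁ − β₁⁰)/SE = 3.944 / 2.019 = 1.953.
df = n − k − 1 = 25 − 4 − 1 = 20.
One-sided p ≈ 0.0324, which is < 0.1, so reject H₀.
There is evidence that the true slope on daily sodium intake is positive, holding the other predictors fixed.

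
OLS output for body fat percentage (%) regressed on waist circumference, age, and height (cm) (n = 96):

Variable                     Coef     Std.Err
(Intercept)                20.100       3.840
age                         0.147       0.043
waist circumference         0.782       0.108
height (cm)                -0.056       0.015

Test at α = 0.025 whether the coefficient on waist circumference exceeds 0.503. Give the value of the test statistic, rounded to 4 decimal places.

t = 2.5833

Read off: b = 0.782, SE = 0.108 for waist circumference.
H₀: β₁ = 0.503 vs H₁: β₁ > 0.503.
t = (0.782 − 0.503) / 0.108 = 2.5833.
df = n − k − 1 = 96 − 3 − 1 = 92.
One-sided p ≈ 0.0057, which is < 0.025, so reject H₀.
There is evidence that the true slope on waist circumference exceeds 0.503 % per unit, holding the other predictors fixed.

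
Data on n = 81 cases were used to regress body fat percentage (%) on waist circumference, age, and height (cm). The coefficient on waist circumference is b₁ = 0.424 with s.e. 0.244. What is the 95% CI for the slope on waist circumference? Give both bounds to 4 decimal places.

df = n − k − 1 = 81 − 3 − 1 = 77.
t* = t_{0.025, 77} = 1.991254.
Margin = t* × SE = 1.991254 × 0.244 = 0.485866.
CI: 0.424 ± 0.485866 → (-0.0619, 0.9099).
With 95% confidence, each one-unit increase in waist circumference is associated with a change of between -0.0619 and 0.9099 % in body fat percentage, holding the other predictors fixed.

(-0.0619, 0.9099)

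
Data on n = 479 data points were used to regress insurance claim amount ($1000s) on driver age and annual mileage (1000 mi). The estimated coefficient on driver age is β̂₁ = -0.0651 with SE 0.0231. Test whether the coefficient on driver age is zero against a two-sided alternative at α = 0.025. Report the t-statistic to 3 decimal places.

H₀: β₁ = 0 vs H₁: β₁ ≠ 0.
t = (β̂₁ − β₁⁰)/SE = -0.0651 / 0.0231 = -2.818.
df = n − k − 1 = 479 − 2 − 1 = 476.
Two-sided p ≈ 0.0050, which is < 0.025, so reject H₀.
There is evidence that driver age is associated with insurance claim amount, holding the other predictors fixed.

t = -2.818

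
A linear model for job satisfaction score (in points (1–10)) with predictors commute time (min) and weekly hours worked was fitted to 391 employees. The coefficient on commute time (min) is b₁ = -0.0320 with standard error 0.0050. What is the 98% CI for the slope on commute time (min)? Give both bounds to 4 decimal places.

df = n − k − 1 = 391 − 2 − 1 = 388.
t* = t_{0.01, 388} = 2.335997.
Margin = t* × SE = 2.335997 × 0.0050 = 0.011680.
CI: -0.0320 ± 0.011680 → (-0.0437, -0.0203).
With 98% confidence, each one-unit increase in commute time (min) is associated with a change of between -0.0437 and -0.0203 points (1–10) in job satisfaction score, holding the other predictors fixed.

(-0.0437, -0.0203)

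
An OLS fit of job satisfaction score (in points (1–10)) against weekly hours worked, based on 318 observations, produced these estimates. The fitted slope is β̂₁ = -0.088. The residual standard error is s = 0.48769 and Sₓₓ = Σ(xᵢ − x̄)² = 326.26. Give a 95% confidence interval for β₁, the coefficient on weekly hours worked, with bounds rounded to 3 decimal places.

(-0.141, -0.035)

SE(β̂₁) = s/√Sₓₓ = 0.48769/√326.26 = 0.0269999.
df = n − 2 = 316.
t* = t_{0.025, 316} = 1.9675.
Margin = t* × SE = 1.9675 × 0.0269999 = 0.05312.
CI: -0.088 ± 0.05312 → (-0.141, -0.035).
With 95% confidence, each one-unit increase in weekly hours worked is associated with a change of between -0.141 and -0.035 points (1–10) in job satisfaction score.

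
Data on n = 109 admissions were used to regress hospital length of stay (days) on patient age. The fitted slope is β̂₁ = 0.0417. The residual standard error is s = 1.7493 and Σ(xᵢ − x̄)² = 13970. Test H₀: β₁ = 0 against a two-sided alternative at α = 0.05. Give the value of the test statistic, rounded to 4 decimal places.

SE(β̂₁) = s/√Sₓₓ = 1.7493/√13970 = 0.0148001.
t = 0.0417 / 0.0148001 = 2.8175.
df = n − 2 = 107.
Two-sided p ≈ 0.0058, which is < 0.05, so reject H₀.
There is evidence that patient age is associated with hospital length of stay.

t = 2.8175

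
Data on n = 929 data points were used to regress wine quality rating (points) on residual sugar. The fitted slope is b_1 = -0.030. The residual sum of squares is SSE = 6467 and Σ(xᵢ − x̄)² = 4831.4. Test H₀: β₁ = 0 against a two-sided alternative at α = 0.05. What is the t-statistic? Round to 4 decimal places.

MSE = SSE/(n − 2) = 6467/927 = 6.97627.
SE(b_1) = √(MSE/Sₓₓ) = √(6.97627/4831.4) = 0.0379993.
t = -0.030 / 0.0379993 = -0.7895.
df = n − 2 = 927.
Two-sided p ≈ 0.4300, which is ≥ 0.05, so fail to reject H₀.
The data do not give significant evidence of an association between residual sugar and wine quality rating.

t = -0.7895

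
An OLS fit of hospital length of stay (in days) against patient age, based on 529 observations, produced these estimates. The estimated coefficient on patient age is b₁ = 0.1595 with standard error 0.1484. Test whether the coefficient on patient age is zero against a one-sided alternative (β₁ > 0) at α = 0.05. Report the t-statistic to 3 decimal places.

t = 1.075

H₀: β₁ = 0 vs H₁: β₁ > 0.
t = (b₁ − β₁⁰)/SE = 0.1595 / 0.1484 = 1.075.
df = n − 2 = 529 − 2 = 527.
One-sided p ≈ 0.1415, which is ≥ 0.05, so fail to reject H₀.
The data do not give significant evidence that the true slope on patient age is positive.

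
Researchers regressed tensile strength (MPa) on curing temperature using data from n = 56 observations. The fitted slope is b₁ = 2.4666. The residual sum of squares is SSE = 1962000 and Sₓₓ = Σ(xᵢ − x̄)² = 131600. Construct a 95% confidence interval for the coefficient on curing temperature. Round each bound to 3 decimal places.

MSE = SSE/(n − 2) = 1962000/54 = 36333.3.
SE(b₁) = √(MSE/Sₓₓ) = √(36333.3/131600) = 0.525442.
df = n − 2 = 54.
t* = t_{0.025, 54} = 2.004879.
Margin = t* × SE = 2.004879 × 0.525442 = 1.05345.
CI: 2.4666 ± 1.05345 → (1.413, 3.520).
With 95% confidence, each one-unit increase in curing temperature is associated with a change of between 1.413 and 3.520 MPa in tensile strength.

(1.413, 3.520)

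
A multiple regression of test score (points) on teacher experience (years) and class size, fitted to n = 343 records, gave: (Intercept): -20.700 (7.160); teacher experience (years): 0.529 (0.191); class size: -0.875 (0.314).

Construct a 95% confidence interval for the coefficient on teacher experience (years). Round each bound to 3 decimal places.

(0.153, 0.905)

Read off: b = 0.529, SE = 0.191 for teacher experience (years).
df = n − k − 1 = 343 − 2 − 1 = 340.
t* = t_{0.025, 340} = 1.966966.
Margin = t* × SE = 1.966966 × 0.191 = 0.37569.
CI: 0.529 ± 0.37569 → (0.153, 0.905).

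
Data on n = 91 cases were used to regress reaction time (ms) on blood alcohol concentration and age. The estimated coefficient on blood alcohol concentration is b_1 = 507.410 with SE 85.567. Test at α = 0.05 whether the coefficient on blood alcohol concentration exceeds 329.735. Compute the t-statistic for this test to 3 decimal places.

t = 2.076

H₀: β₁ = 329.735 vs H₁: β₁ > 329.735.
t = (b_1 − β₁⁰)/SE = (507.410 − 329.735) / 85.567 = 2.076.
df = n − k − 1 = 91 − 2 − 1 = 88.
One-sided p ≈ 0.0204, which is < 0.05, so reject H₀.
There is evidence that the true slope on blood alcohol concentration exceeds 329.735 ms per unit, holding the other predictors fixed.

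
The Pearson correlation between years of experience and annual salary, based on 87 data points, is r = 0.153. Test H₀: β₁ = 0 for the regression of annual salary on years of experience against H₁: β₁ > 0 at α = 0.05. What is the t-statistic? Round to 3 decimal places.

t = 1.427

t = r·√(n − 2)/√(1 − r²) = 0.153·√85/√0.976591 = 1.427.
df = n − 2 = 85.
One-sided p ≈ 0.0786, which is ≥ 0.05, so fail to reject H₀.
The data do not give significant evidence of a linear association between years of experience and annual salary.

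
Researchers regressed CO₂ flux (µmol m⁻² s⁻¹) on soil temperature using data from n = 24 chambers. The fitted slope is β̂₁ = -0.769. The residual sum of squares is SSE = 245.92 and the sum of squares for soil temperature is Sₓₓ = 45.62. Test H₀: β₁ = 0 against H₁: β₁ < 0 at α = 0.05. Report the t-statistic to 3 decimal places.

t = -1.554

MSE = SSE/(n − 2) = 245.92/22 = 11.1782.
SE(β̂₁) = √(MSE/Sₓₓ) = √(11.1782/45.62) = 0.495003.
t = -0.769 / 0.495003 = -1.554.
df = n − 2 = 22.
One-sided p ≈ 0.0673, which is ≥ 0.05, so fail to reject H₀.
The data do not give significant evidence that the true slope on soil temperature is negative.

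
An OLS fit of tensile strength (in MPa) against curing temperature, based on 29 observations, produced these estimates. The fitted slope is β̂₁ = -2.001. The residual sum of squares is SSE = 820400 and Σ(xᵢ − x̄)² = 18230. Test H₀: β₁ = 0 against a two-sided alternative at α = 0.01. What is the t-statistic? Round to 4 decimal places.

t = -1.5499

MSE = SSE/(n − 2) = 820400/27 = 30385.2.
SE(β̂₁) = √(MSE/Sₓₓ) = √(30385.2/18230) = 1.29103.
t = -2.001 / 1.29103 = -1.5499.
df = n − 2 = 27.
Two-sided p ≈ 0.1328, which is ≥ 0.01, so fail to reject H₀.
The data do not give significant evidence of an association between curing temperature and tensile strength.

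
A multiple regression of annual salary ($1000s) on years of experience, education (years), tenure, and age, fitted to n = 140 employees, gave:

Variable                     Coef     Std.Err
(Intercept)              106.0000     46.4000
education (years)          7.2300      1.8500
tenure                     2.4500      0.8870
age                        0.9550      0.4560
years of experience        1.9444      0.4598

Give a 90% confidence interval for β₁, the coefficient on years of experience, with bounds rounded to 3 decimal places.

(1.183, 2.706)

Read off: b = 1.9444, SE = 0.4598 for years of experience.
df = n − k − 1 = 140 − 4 − 1 = 135.
t* = t_{0.05, 135} = 1.656219.
Margin = t* × SE = 1.656219 × 0.4598 = 0.76153.
CI: 1.9444 ± 0.76153 → (1.183, 2.706).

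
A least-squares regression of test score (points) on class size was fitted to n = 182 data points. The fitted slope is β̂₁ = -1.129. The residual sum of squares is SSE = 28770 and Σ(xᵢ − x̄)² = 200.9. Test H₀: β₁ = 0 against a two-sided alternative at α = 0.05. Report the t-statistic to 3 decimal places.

t = -1.266

MSE = SSE/(n − 2) = 28770/180 = 159.833.
SE(β̂₁) = √(MSE/Sₓₓ) = √(159.833/200.9) = 0.891957.
t = -1.129 / 0.891957 = -1.266.
df = n − 2 = 180.
Two-sided p ≈ 0.2072, which is ≥ 0.05, so fail to reject H₀.
The data do not give significant evidence of an association between class size and test score.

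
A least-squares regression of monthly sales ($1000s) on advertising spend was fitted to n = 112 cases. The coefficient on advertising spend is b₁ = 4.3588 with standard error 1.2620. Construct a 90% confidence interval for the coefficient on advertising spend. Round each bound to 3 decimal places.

(2.265, 6.452)

df = n − 2 = 112 − 2 = 110.
t* = t_{0.05, 110} = 1.658824.
Margin = t* × SE = 1.658824 × 1.2620 = 2.09344.
CI: 4.3588 ± 2.09344 → (2.265, 6.452).
With 90% confidence, each one-unit increase in advertising spend is associated with a change of between 2.265 and 6.452 $1000s in monthly sales.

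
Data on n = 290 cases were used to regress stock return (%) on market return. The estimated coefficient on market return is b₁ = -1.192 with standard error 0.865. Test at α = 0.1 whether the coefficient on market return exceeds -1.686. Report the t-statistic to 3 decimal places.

H₀: β₁ = -1.686 vs H₁: β₁ > -1.686.
t = (b₁ − β₁⁰)/SE = (-1.192 − (-1.686)) / 0.865 = 0.571.
df = n − 2 = 290 − 2 = 288.
One-sided p ≈ 0.2842, which is ≥ 0.1, so fail to reject H₀.
The data do not give significant evidence that the true slope on market return exceeds -1.686 % per unit.

t = 0.571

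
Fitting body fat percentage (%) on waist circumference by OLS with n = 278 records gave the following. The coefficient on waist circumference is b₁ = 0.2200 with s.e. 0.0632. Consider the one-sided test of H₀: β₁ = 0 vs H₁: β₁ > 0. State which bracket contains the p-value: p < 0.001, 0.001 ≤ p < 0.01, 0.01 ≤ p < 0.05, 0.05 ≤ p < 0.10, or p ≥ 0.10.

t = 0.2200 / 0.0632 = 3.481.
df = n − 2 = 278 − 2 = 276.
One-sided p = P(T_{276} > t) ≈ 0.0003.
So p < 0.001.

p < 0.001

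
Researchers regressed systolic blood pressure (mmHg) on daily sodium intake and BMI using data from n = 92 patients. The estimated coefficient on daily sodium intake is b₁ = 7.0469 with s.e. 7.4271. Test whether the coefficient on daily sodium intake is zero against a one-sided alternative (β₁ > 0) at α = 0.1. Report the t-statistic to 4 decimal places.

H₀: β₁ = 0 vs H₁: β₁ > 0.
t = (b₁ − β₁⁰)/SE = 7.0469 / 7.4271 = 0.9488.
df = n − k − 1 = 92 − 2 − 1 = 89.
One-sided p ≈ 0.1726, which is ≥ 0.1, so fail to reject H₀.
The data do not give significant evidence that the true slope on daily sodium intake is positive, holding the other predictors fixed.

t = 0.9488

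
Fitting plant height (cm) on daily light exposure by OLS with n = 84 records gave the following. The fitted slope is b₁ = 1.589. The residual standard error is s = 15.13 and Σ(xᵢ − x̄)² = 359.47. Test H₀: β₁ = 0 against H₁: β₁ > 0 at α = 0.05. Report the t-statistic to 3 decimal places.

SE(b₁) = s/√Sₓₓ = 15.13/√359.47 = 0.798009.
t = 1.589 / 0.798009 = 1.991.
df = n − 2 = 82.
One-sided p ≈ 0.0249, which is < 0.05, so reject H₀.
There is evidence that the true slope on daily light exposure is positive.

t = 1.991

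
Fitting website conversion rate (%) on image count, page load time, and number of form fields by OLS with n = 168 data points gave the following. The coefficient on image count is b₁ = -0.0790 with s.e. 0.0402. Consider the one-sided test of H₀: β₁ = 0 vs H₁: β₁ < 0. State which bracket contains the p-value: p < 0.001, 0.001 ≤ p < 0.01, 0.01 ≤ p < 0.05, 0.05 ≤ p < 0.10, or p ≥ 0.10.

0.01 ≤ p < 0.05

t = -0.0790 / 0.0402 = -1.965.
df = n − k − 1 = 168 − 3 − 1 = 164.
One-sided p = P(T_{164} < t) ≈ 0.0255.
So 0.01 ≤ p < 0.05.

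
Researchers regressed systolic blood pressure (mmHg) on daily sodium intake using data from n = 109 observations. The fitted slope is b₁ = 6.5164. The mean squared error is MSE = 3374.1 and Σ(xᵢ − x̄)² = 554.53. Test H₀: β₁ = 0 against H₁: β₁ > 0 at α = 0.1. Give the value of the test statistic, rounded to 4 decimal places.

SE(b₁) = √(MSE/Sₓₓ) = √(3374.1/554.53) = 2.4667.
t = 6.5164 / 2.4667 = 2.6417.
df = n − 2 = 107.
One-sided p ≈ 0.0047, which is < 0.1, so reject H₀.
There is evidence that the true slope on daily sodium intake is positive.

t = 2.6417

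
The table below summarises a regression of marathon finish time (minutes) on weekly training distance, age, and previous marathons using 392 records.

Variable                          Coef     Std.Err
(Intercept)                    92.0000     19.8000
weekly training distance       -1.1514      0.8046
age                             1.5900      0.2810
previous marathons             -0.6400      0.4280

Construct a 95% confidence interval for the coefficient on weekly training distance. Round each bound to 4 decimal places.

Read off: b = -1.1514, SE = 0.8046 for weekly training distance.
df = n − k − 1 = 392 − 3 − 1 = 388.
t* = t_{0.025, 388} = 1.966097.
Margin = t* × SE = 1.966097 × 0.8046 = 1.581922.
CI: -1.1514 ± 1.581922 → (-2.7333, 0.4305).

(-2.7333, 0.4305)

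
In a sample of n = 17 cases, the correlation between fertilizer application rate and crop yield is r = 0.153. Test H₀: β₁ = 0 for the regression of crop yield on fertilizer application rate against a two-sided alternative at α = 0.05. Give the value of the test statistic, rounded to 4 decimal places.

t = 0.5996

t = r·√(n − 2)/√(1 − r²) = 0.153·√15/√0.976591 = 0.5996.
df = n − 2 = 15.
Two-sided p ≈ 0.5577, which is ≥ 0.05, so fail to reject H₀.
The data do not give significant evidence of a linear association between fertilizer application rate and crop yield.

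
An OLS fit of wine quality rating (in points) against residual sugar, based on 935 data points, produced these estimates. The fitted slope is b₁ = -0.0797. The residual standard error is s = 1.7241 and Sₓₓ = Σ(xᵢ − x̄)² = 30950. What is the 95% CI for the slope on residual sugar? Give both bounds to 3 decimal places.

(-0.099, -0.060)

SE(b₁) = s/√Sₓₓ = 1.7241/√30950 = 0.00980014.
df = n − 2 = 933.
t* = t_{0.025, 933} = 1.96251.
Margin = t* × SE = 1.96251 × 0.00980014 = 0.01923.
CI: -0.0797 ± 0.01923 → (-0.099, -0.060).
With 95% confidence, each one-unit increase in residual sugar is associated with a change of between -0.099 and -0.060 points in wine quality rating.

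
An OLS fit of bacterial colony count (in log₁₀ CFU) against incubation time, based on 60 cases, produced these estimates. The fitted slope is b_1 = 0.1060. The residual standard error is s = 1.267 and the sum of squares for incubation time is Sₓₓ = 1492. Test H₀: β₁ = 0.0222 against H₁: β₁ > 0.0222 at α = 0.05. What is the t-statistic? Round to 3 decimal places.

SE(b_1) = s/√Sₓₓ = 1.267/√1492 = 0.0328014.
t = (0.1060 − 0.0222) / 0.0328014 = 2.555.
df = n − 2 = 58.
One-sided p ≈ 0.0066, which is < 0.05, so reject H₀.
There is evidence that the true slope on incubation time exceeds 0.0222 log₁₀ CFU per unit.

t = 2.555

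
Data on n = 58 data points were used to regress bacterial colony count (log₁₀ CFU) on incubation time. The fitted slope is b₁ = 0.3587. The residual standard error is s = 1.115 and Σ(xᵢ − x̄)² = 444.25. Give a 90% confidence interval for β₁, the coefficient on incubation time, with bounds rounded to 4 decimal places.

SE(b₁) = s/√Sₓₓ = 1.115/√444.25 = 0.0529007.
df = n − 2 = 56.
t* = t_{0.05, 56} = 1.672522.
Margin = t* × SE = 1.672522 × 0.0529007 = 0.088478.
CI: 0.3587 ± 0.088478 → (0.2702, 0.4472).
With 90% confidence, each one-unit increase in incubation time is associated with a change of between 0.2702 and 0.4472 log₁₀ CFU in bacterial colony count.

(0.2702, 0.4472)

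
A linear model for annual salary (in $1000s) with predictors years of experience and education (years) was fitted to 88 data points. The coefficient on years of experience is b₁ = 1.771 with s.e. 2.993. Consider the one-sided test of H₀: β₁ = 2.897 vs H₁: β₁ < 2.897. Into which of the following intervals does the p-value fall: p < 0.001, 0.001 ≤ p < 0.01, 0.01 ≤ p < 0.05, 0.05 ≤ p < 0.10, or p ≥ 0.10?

t = (1.771 − 2.897) / 2.993 = -0.376.
df = n − k − 1 = 88 − 2 − 1 = 85.
One-sided p = P(T_{85} < t) ≈ 0.3538.
So p ≥ 0.10.

p ≥ 0.10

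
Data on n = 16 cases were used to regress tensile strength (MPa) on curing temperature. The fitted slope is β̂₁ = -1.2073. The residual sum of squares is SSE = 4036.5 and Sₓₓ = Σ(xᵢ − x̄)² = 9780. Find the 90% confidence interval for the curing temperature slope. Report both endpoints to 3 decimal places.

MSE = SSE/(n − 2) = 4036.5/14 = 288.321.
SE(β̂₁) = √(MSE/Sₓₓ) = √(288.321/9780) = 0.1717.
df = n − 2 = 14.
t* = t_{0.05, 14} = 1.76131.
Margin = t* × SE = 1.76131 × 0.1717 = 0.30242.
CI: -1.2073 ± 0.30242 → (-1.510, -0.905).
With 90% confidence, each one-unit increase in curing temperature is associated with a change of between -1.510 and -0.905 MPa in tensile strength.

(-1.510, -0.905)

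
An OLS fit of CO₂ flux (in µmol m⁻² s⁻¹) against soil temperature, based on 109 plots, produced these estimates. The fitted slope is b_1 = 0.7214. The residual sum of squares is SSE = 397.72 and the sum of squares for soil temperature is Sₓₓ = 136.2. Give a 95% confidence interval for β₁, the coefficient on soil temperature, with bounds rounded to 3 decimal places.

MSE = SSE/(n − 2) = 397.72/107 = 3.71701.
SE(b_1) = √(MSE/Sₓₓ) = √(3.71701/136.2) = 0.165199.
df = n − 2 = 107.
t* = t_{0.025, 107} = 1.982383.
Margin = t* × SE = 1.982383 × 0.165199 = 0.32749.
CI: 0.7214 ± 0.32749 → (0.394, 1.049).
With 95% confidence, each one-unit increase in soil temperature is associated with a change of between 0.394 and 1.049 µmol m⁻² s⁻¹ in CO₂ flux.

(0.394, 1.049)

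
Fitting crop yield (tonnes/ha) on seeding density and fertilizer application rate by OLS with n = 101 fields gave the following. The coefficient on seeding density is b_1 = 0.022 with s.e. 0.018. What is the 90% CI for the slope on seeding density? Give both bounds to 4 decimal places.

(-0.0079, 0.0519)

df = n − k − 1 = 101 − 2 − 1 = 98.
t* = t_{0.05, 98} = 1.660551.
Margin = t* × SE = 1.660551 × 0.018 = 0.029890.
CI: 0.022 ± 0.029890 → (-0.0079, 0.0519).
With 90% confidence, each one-unit increase in seeding density is associated with a change of between -0.0079 and 0.0519 tonnes/ha in crop yield, holding the other predictors fixed.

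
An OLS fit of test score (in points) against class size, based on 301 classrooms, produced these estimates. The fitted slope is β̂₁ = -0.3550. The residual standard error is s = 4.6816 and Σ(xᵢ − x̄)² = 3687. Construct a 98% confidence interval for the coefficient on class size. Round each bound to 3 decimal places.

(-0.535, -0.175)

SE(β̂₁) = s/√Sₓₓ = 4.6816/√3687 = 0.0771006.
df = n − 2 = 299.
t* = t_{0.01, 299} = 2.338884.
Margin = t* × SE = 2.338884 × 0.0771006 = 0.18033.
CI: -0.3550 ± 0.18033 → (-0.535, -0.175).
With 98% confidence, each one-unit increase in class size is associated with a change of between -0.535 and -0.175 points in test score.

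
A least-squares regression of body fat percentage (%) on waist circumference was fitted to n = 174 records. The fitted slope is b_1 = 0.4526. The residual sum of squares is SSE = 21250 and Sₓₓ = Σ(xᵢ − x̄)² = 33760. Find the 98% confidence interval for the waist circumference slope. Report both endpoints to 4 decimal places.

MSE = SSE/(n − 2) = 21250/172 = 123.547.
SE(b_1) = √(MSE/Sₓₓ) = √(123.547/33760) = 0.0604942.
df = n − 2 = 172.
t* = t_{0.01, 172} = 2.348223.
Margin = t* × SE = 2.348223 × 0.0604942 = 0.142054.
CI: 0.4526 ± 0.142054 → (0.3105, 0.5947).
With 98% confidence, each one-unit increase in waist circumference is associated with a change of between 0.3105 and 0.5947 % in body fat percentage.

(0.3105, 0.5947)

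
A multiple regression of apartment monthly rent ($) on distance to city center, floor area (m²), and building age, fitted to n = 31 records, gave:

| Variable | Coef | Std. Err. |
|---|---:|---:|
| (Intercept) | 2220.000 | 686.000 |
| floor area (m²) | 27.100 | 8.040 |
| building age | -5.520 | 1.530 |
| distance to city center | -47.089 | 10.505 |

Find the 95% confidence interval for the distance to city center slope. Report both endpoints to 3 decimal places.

(-68.643, -25.535)

Read off: b = -47.089, SE = 10.505 for distance to city center.
df = n − k − 1 = 31 − 3 − 1 = 27.
t* = t_{0.025, 27} = 2.051831.
Margin = t* × SE = 2.051831 × 10.505 = 21.55448.
CI: -47.089 ± 21.55448 → (-68.643, -25.535).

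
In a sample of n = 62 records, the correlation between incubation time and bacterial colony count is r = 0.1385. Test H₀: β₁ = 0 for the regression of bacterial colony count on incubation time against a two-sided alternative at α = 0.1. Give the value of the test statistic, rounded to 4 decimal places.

t = 1.0833

t = r·√(n − 2)/√(1 − r²) = 0.1385·√60/√0.980818 = 1.0833.
df = n − 2 = 60.
Two-sided p ≈ 0.2830, which is ≥ 0.1, so fail to reject H₀.
The data do not give significant evidence of a linear association between incubation time and bacterial colony count.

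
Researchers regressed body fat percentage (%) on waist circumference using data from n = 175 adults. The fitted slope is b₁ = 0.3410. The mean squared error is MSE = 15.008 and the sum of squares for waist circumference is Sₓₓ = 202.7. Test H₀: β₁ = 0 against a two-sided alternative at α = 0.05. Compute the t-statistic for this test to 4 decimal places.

t = 1.2532

SE(b₁) = √(MSE/Sₓₓ) = √(15.008/202.7) = 0.272104.
t = 0.3410 / 0.272104 = 1.2532.
df = n − 2 = 173.
Two-sided p ≈ 0.2118, which is ≥ 0.05, so fail to reject H₀.
The data do not give significant evidence of an association between waist circumference and body fat percentage.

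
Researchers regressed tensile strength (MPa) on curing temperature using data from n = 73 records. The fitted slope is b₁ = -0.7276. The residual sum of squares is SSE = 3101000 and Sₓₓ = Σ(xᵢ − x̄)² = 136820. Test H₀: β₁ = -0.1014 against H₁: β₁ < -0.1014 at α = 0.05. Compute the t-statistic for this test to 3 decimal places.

t = -1.108

MSE = SSE/(n − 2) = 3101000/71 = 43676.1.
SE(b₁) = √(MSE/Sₓₓ) = √(43676.1/136820) = 0.564998.
t = (-0.7276 − (-0.1014)) / 0.564998 = -1.108.
df = n − 2 = 71.
One-sided p ≈ 0.1357, which is ≥ 0.05, so fail to reject H₀.
The data do not give significant evidence that the true slope on curing temperature is below -0.1014 MPa per unit.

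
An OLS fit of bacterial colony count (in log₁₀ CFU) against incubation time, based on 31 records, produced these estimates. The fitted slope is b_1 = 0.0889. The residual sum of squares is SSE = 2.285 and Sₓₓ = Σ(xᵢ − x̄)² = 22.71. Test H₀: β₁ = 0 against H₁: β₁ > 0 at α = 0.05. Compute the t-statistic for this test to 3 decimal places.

MSE = SSE/(n − 2) = 2.285/29 = 0.0787931.
SE(b_1) = √(MSE/Sₓₓ) = √(0.0787931/22.71) = 0.0589027.
t = 0.0889 / 0.0589027 = 1.509.
df = n − 2 = 29.
One-sided p ≈ 0.0710, which is ≥ 0.05, so fail to reject H₀.
The data do not give significant evidence that the true slope on incubation time is positive.

t = 1.509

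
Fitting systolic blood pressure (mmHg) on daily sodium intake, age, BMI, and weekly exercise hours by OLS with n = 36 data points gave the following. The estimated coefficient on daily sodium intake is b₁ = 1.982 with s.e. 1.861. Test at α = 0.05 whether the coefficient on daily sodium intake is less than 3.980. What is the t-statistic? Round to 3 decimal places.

H₀: β₁ = 3.980 vs H₁: β₁ < 3.980.
t = (b₁ − β₁⁰)/SE = (1.982 − 3.980) / 1.861 = -1.074.
df = n − k − 1 = 36 − 4 − 1 = 31.
One-sided p ≈ 0.1456, which is ≥ 0.05, so fail to reject H₀.
The data do not give significant evidence that the true slope on daily sodium intake is below 3.980 mmHg per unit, holding the other predictors fixed.

t = -1.074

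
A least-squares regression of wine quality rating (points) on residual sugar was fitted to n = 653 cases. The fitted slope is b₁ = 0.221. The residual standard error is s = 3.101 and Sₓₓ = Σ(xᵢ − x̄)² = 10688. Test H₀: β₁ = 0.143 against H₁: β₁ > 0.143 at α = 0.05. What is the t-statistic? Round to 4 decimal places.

t = 2.6004

SE(b₁) = s/√Sₓₓ = 3.101/√10688 = 0.0299953.
t = (0.221 − 0.143) / 0.0299953 = 2.6004.
df = n − 2 = 651.
One-sided p ≈ 0.0048, which is < 0.05, so reject H₀.
There is evidence that the true slope on residual sugar exceeds 0.143 points per unit.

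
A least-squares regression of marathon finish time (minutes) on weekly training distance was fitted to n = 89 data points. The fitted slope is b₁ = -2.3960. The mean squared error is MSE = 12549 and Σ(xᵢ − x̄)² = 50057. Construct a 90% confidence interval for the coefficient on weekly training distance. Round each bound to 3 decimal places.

(-3.228, -1.564)

SE(b₁) = √(MSE/Sₓₓ) = √(12549/50057) = 0.500694.
df = n − 2 = 87.
t* = t_{0.05, 87} = 1.662557.
Margin = t* × SE = 1.662557 × 0.500694 = 0.83243.
CI: -2.3960 ± 0.83243 → (-3.228, -1.564).
With 90% confidence, each one-unit increase in weekly training distance is associated with a change of between -3.228 and -1.564 minutes in marathon finish time.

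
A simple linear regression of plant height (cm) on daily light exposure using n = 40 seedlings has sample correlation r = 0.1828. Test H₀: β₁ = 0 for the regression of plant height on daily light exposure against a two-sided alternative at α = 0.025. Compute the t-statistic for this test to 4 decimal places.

t = 1.1462

t = r·√(n − 2)/√(1 − r²) = 0.1828·√38/√0.966584 = 1.1462.
df = n − 2 = 38.
Two-sided p ≈ 0.2589, which is ≥ 0.025, so fail to reject H₀.
The data do not give significant evidence of a linear association between daily light exposure and plant height.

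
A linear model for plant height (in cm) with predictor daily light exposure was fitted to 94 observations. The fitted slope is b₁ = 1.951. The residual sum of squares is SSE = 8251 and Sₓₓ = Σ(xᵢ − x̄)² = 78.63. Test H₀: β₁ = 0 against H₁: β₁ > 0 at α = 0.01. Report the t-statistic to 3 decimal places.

MSE = SSE/(n − 2) = 8251/92 = 89.6848.
SE(b₁) = √(MSE/Sₓₓ) = √(89.6848/78.63) = 1.06799.
t = 1.951 / 1.06799 = 1.827.
df = n − 2 = 92.
One-sided p ≈ 0.0355, which is ≥ 0.01, so fail to reject H₀.
The data do not give significant evidence that the true slope on daily light exposure is positive.

t = 1.827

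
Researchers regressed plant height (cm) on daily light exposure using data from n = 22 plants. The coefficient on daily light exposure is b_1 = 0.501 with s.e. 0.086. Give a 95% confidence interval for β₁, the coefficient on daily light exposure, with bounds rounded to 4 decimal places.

(0.3216, 0.6804)

df = n − 2 = 22 − 2 = 20.
t* = t_{0.025, 20} = 2.085963.
Margin = t* × SE = 2.085963 × 0.086 = 0.179393.
CI: 0.501 ± 0.179393 → (0.3216, 0.6804).
With 95% confidence, each one-unit increase in daily light exposure is associated with a change of between 0.3216 and 0.6804 cm in plant height.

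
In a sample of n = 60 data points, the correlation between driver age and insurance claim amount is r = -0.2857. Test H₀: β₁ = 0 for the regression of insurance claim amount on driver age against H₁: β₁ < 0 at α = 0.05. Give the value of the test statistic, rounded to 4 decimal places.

t = -2.2705

t = r·√(n − 2)/√(1 − r²) = -0.2857·√58/√0.918376 = -2.2705.
df = n − 2 = 58.
One-sided p ≈ 0.0135, which is < 0.05, so reject H₀.
There is evidence of a linear association between driver age and insurance claim amount.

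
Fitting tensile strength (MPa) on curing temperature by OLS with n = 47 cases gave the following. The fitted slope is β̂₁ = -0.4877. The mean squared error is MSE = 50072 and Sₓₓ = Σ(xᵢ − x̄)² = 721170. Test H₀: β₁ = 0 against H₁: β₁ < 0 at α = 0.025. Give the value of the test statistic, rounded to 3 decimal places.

SE(β̂₁) = √(MSE/Sₓₓ) = √(50072/721170) = 0.263499.
t = -0.4877 / 0.263499 = -1.851.
df = n − 2 = 45.
One-sided p ≈ 0.0354, which is ≥ 0.025, so fail to reject H₀.
The data do not give significant evidence that the true slope on curing temperature is negative.

t = -1.851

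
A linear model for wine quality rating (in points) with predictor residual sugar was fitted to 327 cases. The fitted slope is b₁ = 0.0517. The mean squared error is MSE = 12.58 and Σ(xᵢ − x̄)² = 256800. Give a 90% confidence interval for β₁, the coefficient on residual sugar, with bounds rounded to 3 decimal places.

SE(b₁) = √(MSE/Sₓₓ) = √(12.58/256800) = 0.00699911.
df = n − 2 = 325.
t* = t_{0.05, 325} = 1.649556.
Margin = t* × SE = 1.649556 × 0.00699911 = 0.01155.
CI: 0.0517 ± 0.01155 → (0.040, 0.063).
With 90% confidence, each one-unit increase in residual sugar is associated with a change of between 0.040 and 0.063 points in wine quality rating.

(0.040, 0.063)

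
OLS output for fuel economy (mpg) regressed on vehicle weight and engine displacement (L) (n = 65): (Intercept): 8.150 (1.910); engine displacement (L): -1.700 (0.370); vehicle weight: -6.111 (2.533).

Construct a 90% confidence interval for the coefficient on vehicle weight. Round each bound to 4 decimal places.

(-10.3406, -1.8814)

Read off: b = -6.111, SE = 2.533 for vehicle weight.
df = n − k − 1 = 65 − 2 − 1 = 62.
t* = t_{0.05, 62} = 1.669804.
Margin = t* × SE = 1.669804 × 2.533 = 4.229614.
CI: -6.111 ± 4.229614 → (-10.3406, -1.8814).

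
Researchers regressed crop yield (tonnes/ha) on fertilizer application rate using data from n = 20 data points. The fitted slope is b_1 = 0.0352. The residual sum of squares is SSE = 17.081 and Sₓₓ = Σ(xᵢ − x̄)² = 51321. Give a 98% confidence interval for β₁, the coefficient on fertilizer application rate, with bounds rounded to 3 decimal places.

(0.024, 0.046)

MSE = SSE/(n − 2) = 17.081/18 = 0.948944.
SE(b_1) = √(MSE/Sₓₓ) = √(0.948944/51321) = 0.00430004.
df = n − 2 = 18.
t* = t_{0.01, 18} = 2.55238.
Margin = t* × SE = 2.55238 × 0.00430004 = 0.01098.
CI: 0.0352 ± 0.01098 → (0.024, 0.046).
With 98% confidence, each one-unit increase in fertilizer application rate is associated with a change of between 0.024 and 0.046 tonnes/ha in crop yield.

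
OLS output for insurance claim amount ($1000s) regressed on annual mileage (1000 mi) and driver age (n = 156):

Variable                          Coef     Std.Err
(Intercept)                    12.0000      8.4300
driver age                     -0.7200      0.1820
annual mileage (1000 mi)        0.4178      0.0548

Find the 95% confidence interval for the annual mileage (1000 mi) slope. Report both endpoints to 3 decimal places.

(0.310, 0.526)

Read off: b = 0.4178, SE = 0.0548 for annual mileage (1000 mi).
df = n − k − 1 = 156 − 2 − 1 = 153.
t* = t_{0.025, 153} = 1.97559.
Margin = t* × SE = 1.97559 × 0.0548 = 0.10826.
CI: 0.4178 ± 0.10826 → (0.310, 0.526).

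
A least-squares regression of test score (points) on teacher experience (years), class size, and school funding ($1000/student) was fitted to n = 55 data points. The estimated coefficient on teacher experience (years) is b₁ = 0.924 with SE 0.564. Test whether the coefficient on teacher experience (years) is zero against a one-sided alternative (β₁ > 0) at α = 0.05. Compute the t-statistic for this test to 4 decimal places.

t = 1.6383

H₀: β₁ = 0 vs H₁: β₁ > 0.
t = (b₁ − β₁⁰)/SE = 0.924 / 0.564 = 1.6383.
df = n − k − 1 = 55 − 3 − 1 = 51.
One-sided p ≈ 0.0538, which is ≥ 0.05, so fail to reject H₀.
The data do not give significant evidence that the true slope on teacher experience (years) is positive, holding the other predictors fixed.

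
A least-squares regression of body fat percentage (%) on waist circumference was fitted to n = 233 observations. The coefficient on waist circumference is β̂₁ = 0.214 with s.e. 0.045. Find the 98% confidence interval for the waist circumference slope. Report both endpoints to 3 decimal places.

df = n − 2 = 233 − 2 = 231.
t* = t_{0.01, 231} = 2.342599.
Margin = t* × SE = 2.342599 × 0.045 = 0.10542.
CI: 0.214 ± 0.10542 → (0.109, 0.319).
With 98% confidence, each one-unit increase in waist circumference is associated with a change of between 0.109 and 0.319 % in body fat percentage.

(0.109, 0.319)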